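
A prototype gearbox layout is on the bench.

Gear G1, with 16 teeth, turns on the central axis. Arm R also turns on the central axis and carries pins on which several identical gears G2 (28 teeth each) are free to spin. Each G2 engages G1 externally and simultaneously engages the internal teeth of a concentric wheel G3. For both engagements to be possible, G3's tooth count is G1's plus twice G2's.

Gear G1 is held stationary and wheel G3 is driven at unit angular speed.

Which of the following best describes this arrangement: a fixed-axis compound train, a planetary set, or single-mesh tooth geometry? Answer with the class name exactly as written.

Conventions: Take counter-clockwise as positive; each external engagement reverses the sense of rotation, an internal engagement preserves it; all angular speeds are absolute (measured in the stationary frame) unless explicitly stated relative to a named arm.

planetary set (16T centre, 28T on arm, 72T internal) — Willis relation
classification: planetary set

planetary set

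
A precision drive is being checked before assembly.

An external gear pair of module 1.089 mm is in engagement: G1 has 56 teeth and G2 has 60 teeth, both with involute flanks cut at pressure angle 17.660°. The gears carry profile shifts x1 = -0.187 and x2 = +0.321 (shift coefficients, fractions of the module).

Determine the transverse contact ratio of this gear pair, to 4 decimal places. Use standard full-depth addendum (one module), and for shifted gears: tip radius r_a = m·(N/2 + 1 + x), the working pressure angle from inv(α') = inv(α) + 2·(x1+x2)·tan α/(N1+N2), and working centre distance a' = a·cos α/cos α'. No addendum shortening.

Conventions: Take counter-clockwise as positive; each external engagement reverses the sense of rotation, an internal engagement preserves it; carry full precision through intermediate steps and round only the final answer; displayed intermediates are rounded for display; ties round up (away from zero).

class = single-mesh tooth geometry [involute pair 56T × 60T, m = 1.089]
base radii: r_b1 = 29.055019, r_b2 = 31.130377
tip radii: r_a1 = 31.377357, r_a2 = 34.108569
inv(α') = inv(17.660°) + 2·(-0.187+0.321)·tan α/(56+60) = 0.01088205  ⇒  α' = 18.06575°
a' = a·cos α / cos α' = 63.1620·cos 17.660°/cos 18.06575° = 63.306315
action lengths: √(r_a1²−r_b1²) = 11.846705, √(r_a2²−r_b2²) = 13.938941
base pitch p_b = π·m·cos α = 3.259965
CR = (11.846705 + 13.938941 − 63.306315·sin 18.06575°)/3.259965 = 1.887702
contact ratio ≈ 1.8877

1.8877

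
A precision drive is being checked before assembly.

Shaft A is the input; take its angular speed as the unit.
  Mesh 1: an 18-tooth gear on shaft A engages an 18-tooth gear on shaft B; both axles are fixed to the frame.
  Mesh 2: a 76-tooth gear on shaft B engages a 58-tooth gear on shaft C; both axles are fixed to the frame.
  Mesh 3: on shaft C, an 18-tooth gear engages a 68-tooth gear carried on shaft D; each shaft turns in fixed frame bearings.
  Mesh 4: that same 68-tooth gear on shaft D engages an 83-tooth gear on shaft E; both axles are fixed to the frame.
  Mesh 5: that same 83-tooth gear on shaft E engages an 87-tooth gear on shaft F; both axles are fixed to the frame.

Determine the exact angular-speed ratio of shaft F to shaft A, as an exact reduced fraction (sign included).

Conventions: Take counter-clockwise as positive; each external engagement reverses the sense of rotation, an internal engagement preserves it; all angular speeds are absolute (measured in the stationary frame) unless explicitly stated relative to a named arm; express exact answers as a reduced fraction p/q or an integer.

class = fixed-axis compound train [5 meshes; 5 ratios multiply, 5 sense flips]
mesh 1 [18T→18T]: running ratio 1, sense −
mesh 2 [76T→58T]: running ratio 38/29, sense +
mesh 3 [18T→68T]: running ratio 171/493, sense −
mesh 4 [68T→83T]: running ratio 684/2407, sense +
mesh 5 [83T→87T]: running ratio 228/841, sense −
ω_out/ω_in = -228/841

-228/841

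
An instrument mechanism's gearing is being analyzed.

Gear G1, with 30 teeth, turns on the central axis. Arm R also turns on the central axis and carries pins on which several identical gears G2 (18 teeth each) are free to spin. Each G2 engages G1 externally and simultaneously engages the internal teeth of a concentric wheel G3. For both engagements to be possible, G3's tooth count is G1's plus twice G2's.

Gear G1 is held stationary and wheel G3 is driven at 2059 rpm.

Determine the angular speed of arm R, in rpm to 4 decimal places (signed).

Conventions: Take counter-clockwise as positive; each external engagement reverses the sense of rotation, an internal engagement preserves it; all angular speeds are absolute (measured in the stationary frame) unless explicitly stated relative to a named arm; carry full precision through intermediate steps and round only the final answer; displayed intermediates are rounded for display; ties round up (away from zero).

+1415.5625 rpm

class = planetary set [G3 = 30+2·18 = 66; Willis about the carrier]
normalise by the input: solve with ω_ring = 1, then scale by 2059 rpm
ring teeth: 30 + 2·18 = 66
30(ω_sun−ω_arm) = −66(ω_ring−ω_arm),  ω_sun = 0, ω_ring = 1
30(0−ω_arm) = −66(1−ω_arm)  ⇒  96·ω_arm = 66  ⇒  ω_arm = 11/16
scale: ω_arm = 11/16 × 2059 rpm = +1415.5625 rpm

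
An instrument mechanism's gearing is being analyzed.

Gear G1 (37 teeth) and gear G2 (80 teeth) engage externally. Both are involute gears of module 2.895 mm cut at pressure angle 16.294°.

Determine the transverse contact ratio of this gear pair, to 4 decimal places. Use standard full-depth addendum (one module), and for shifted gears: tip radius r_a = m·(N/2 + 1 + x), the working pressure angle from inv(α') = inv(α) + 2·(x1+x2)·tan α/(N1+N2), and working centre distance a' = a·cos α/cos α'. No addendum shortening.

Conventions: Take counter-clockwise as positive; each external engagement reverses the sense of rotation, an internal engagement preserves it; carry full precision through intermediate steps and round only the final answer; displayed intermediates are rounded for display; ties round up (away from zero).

topology: single-mesh involute geometry — m = 2.895, 37T/80T pair
base radii: r_b1 = 51.406346, r_b2 = 111.148856
tip radii: r_a1 = 56.452500, r_a2 = 118.695000
no profile shift: α' = α, a' = a
action lengths: √(r_a1²−r_b1²) = 23.329646, √(r_a2²−r_b2²) = 41.646547
base pitch p_b = π·m·cos α = 8.729611
CR = (23.329646 + 41.646547 − 169.357500·sin 16.29400°)/8.729611 = 2.000112
contact ratio ≈ 2.0001

2.0001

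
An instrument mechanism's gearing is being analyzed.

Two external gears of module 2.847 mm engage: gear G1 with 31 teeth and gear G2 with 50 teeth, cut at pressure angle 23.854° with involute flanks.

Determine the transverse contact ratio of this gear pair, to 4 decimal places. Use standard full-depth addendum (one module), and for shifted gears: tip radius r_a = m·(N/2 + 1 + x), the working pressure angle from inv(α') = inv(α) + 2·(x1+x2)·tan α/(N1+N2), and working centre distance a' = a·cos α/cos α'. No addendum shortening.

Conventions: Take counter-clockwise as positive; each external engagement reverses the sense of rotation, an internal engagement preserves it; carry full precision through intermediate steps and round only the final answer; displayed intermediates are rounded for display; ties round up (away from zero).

class = single-mesh tooth geometry [involute pair 31T × 50T, m = 2.847]
base radii: r_b1 = 40.358996, r_b2 = 65.095155
tip radii: r_a1 = 46.975500, r_a2 = 74.022000
no profile shift: α' = α, a' = a
action lengths: √(r_a1²−r_b1²) = 24.038490, √(r_a2²−r_b2²) = 35.240279
base pitch p_b = π·m·cos α = 8.180098
CR = (24.038490 + 35.240279 − 115.303500·sin 23.85400°)/8.180098 = 1.546335
contact ratio ≈ 1.5463

1.5463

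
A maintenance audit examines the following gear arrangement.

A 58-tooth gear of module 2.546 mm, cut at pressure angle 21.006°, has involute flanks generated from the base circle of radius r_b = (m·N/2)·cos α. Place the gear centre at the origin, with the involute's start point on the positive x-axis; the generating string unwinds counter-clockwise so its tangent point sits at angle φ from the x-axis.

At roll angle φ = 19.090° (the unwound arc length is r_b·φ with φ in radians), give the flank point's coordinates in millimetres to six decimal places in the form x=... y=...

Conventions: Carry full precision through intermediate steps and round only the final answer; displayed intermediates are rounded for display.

class = single-mesh tooth geometry [base-circle involute, m = 2.546, 58T]
pitch radius r_p = m·N/2 = 2.546·58/2 = 73.834000
base radius r_b = r_p·cos α = 73.834000·cos 21.006° = 68.927206
roll angle φ = 19.090° = 0.33318335 rad
x = r_b·(cos φ + φ·sin φ) = 72.647525
y = r_b·(sin φ − φ·cos φ) = 0.840409

x=72.647525 y=0.840409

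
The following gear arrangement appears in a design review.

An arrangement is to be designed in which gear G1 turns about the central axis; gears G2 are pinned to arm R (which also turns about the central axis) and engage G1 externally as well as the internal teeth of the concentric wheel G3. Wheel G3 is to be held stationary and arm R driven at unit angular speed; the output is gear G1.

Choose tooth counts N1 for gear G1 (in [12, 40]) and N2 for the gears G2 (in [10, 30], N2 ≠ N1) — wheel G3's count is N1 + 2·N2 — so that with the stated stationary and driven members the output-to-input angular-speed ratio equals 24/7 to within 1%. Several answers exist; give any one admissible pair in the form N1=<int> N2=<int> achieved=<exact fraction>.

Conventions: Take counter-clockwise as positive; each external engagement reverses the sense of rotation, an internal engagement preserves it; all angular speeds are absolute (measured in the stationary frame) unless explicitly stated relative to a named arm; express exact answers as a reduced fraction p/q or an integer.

N1=14 N2=10 achieved=24/7

class = planetary set [ratio 24/7 wanted; Willis about the carrier]
Willis with ω_ring = 0: ω_sun/ω_arm = (N1+N3)/N1; set equal to 24/7  ⇒  N3/N1 = 24/7 − 1 = 17/7
N3 = N1 + 2·N2  ⇒  N2/N1 = (N3/N1 − 1)/2 = (17/7 − 1)/2 = 5/7
smallest multiple with N1 ≥ 12 and N2 ≥ 10: k = 2  ⇒  N1 = 2·7 = 14, N2 = 2·5 = 10 (N1 ≤ 40, N2 ≤ 30, N2 ≠ N1 ✓), N3 = 14 + 2·10 = 34
check: (N1+N3)/N1 with N1 = 14, N3 = 34 gives 24/7; |achieved − target| = 0 ≤ 6/175 ✓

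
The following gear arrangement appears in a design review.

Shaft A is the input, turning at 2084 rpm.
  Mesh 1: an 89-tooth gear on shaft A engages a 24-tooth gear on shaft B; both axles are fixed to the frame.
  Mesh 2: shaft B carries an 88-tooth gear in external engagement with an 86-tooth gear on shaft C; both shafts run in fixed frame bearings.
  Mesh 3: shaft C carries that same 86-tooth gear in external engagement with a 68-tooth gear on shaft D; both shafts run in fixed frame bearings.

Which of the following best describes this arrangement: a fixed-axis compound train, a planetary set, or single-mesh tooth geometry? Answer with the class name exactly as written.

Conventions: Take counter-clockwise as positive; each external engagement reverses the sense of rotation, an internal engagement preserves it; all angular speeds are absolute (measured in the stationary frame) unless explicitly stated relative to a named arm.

fixed-axis compound train

class = fixed-axis compound train [3 meshes; 3 ratios multiply, 3 sense flips]
classification: fixed-axis compound train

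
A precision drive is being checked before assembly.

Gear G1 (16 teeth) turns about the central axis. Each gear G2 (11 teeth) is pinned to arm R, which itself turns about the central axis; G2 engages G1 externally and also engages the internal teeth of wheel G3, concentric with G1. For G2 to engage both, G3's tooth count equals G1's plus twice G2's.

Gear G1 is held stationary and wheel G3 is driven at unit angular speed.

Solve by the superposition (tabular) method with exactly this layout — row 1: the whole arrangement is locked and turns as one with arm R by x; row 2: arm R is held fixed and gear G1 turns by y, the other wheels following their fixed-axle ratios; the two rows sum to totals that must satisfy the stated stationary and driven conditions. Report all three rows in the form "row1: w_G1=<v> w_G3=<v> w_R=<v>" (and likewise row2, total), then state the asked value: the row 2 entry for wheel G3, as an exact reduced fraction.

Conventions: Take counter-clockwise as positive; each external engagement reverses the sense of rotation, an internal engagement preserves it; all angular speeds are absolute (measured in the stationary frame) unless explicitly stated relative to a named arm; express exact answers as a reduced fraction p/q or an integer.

recognized (axles ride arm R): planetary set, 16/11/38 teeth
row 1 (train locked, turned with arm): all members turn x
row 2 (arm held, sun turns y): ω_ring = −(16/38)·y, ω_arm = 0
boundary: total ω_sun = x + y = 0 and total ω_ring = x − (16/38)·y = 1  ⇒  y = -19/27, x = 19/27
row 2 ring = −(16/38)·(-19/27) = 8/27
totals (row 1 + row 2): sun 19/27 + (-19/27) = 0, ring 19/27 + 8/27 = 1, arm 19/27 + 0 = 19/27
asked cell (row2, ring) = 8/27

row1: w_G1=19/27 w_G3=19/27 w_R=19/27
row2: w_G1=-19/27 w_G3=8/27 w_R=0
total: w_G1=0 w_G3=1 w_R=19/27
asked value: 8/27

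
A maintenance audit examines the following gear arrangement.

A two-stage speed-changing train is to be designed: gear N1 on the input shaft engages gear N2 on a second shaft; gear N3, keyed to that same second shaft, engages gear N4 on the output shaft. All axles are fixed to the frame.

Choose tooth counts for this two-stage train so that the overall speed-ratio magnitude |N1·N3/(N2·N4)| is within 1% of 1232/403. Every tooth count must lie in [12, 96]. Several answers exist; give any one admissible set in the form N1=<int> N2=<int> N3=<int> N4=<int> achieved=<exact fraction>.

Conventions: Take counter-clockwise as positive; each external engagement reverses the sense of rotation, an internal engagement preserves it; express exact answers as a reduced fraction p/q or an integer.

N1=14 N2=13 N3=88 N4=31 achieved=1232/403

design class (target 1232/403): fixed-axis compound train
target = 1232/403 in lowest terms: an exact hit needs N1·N3 = k·1232 and N2·N4 = k·403 for one integer k, every count in [12, 96]; additionally prefer no 1:1 stage (N1 ≠ N2, N3 ≠ N4)
k = 1: N1·N3 = 1232 = 14·88, N2·N4 = 403 = 13·31
achieved = 14·88/(13·31) = 1232/403; |achieved − target| = 0 ≤ 308/10075 ✓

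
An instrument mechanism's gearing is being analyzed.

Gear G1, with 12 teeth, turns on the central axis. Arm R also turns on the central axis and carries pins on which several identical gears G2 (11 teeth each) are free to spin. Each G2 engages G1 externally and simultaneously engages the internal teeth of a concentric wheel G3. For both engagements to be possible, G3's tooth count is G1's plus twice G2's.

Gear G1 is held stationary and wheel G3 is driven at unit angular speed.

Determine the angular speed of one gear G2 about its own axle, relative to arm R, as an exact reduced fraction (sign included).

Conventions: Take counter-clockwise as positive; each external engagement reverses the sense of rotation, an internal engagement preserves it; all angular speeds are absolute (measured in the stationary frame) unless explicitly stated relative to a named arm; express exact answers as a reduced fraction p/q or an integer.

204/253

class = planetary set [G3 = 12+2·11 = 34; Willis about the carrier]
ring teeth: 12 + 2·11 = 34
12(ω_sun−ω_arm) = −34(ω_ring−ω_arm),  ω_sun = 0, ω_ring = 1
12(0−ω_arm) = −34(1−ω_arm)  ⇒  46·ω_arm = 34  ⇒  ω_arm = 17/23
sun–planet mesh: 12·(0−17/23) = −11·(ω_p−ω_arm)  ⇒  ω_p−ω_arm = 204/253
exact speed ratio = 204/253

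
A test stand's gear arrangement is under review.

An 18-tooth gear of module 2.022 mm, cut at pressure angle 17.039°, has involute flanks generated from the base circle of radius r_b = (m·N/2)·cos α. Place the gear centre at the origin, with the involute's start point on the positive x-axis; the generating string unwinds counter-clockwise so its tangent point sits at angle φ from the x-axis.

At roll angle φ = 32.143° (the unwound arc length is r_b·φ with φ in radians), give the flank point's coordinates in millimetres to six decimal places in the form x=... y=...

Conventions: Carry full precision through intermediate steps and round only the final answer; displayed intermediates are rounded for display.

x=19.925481 y=0.992132

recognized (one wheel, involute flank): single-mesh tooth geometry, m = 2.022, N = 18
pitch radius r_p = m·N/2 = 2.022·18/2 = 18.198000
base radius r_b = r_p·cos α = 18.198000·cos 17.039° = 17.399208
roll angle φ = 32.143° = 0.56100118 rad
x = r_b·(cos φ + φ·sin φ) = 19.925481
y = r_b·(sin φ − φ·cos φ) = 0.992132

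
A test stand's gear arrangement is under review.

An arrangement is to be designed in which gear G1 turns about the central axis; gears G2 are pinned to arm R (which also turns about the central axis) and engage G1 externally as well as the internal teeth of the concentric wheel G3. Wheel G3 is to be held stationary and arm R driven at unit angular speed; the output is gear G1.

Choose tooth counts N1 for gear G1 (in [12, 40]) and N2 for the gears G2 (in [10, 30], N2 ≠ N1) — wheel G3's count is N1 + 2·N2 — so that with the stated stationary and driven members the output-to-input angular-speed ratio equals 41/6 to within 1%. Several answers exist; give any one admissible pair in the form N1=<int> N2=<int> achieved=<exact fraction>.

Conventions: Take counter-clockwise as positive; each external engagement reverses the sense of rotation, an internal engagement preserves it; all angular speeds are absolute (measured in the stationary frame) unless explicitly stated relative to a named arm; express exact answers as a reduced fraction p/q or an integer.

N1=12 N2=29 achieved=41/6

class = planetary set [ratio 41/6 wanted; Willis about the carrier]
Willis with ω_ring = 0: ω_sun/ω_arm = (N1+N3)/N1; set equal to 41/6  ⇒  N3/N1 = 41/6 − 1 = 35/6
N3 = N1 + 2·N2  ⇒  N2/N1 = (N3/N1 − 1)/2 = (35/6 − 1)/2 = 29/12
smallest multiple with N1 ≥ 12 and N2 ≥ 10: k = 1  ⇒  N1 = 1·12 = 12, N2 = 1·29 = 29 (N1 ≤ 40, N2 ≤ 30, N2 ≠ N1 ✓), N3 = 12 + 2·29 = 70
check: (N1+N3)/N1 with N1 = 12, N3 = 70 gives 41/6; |achieved − target| = 0 ≤ 41/600 ✓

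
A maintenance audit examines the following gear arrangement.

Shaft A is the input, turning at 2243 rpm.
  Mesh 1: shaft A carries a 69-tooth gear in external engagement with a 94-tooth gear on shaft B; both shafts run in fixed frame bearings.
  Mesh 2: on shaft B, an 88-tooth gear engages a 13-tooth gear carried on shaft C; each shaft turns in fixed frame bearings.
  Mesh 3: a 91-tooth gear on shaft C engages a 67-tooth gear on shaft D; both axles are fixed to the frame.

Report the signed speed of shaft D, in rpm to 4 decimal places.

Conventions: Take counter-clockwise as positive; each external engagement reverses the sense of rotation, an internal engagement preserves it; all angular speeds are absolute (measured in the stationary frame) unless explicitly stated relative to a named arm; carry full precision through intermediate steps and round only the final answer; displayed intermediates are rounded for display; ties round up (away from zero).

class = fixed-axis compound train [3 meshes; 3 ratios multiply, 3 sense flips]
mesh 1 [69T→94T]: ω = 2243.0000×69/94 = 1646.4574 rpm, sense flips to −
mesh 2 [88T→13T]: ω = 1646.4574×88/13 = 11145.2504 rpm, sense flips to +
mesh 3 [91T→67T]: ω = 11145.2504×91/67 = 15137.5789 rpm, sense flips to −
signed output speed = -15137.5789 rpm

-15137.5789 rpm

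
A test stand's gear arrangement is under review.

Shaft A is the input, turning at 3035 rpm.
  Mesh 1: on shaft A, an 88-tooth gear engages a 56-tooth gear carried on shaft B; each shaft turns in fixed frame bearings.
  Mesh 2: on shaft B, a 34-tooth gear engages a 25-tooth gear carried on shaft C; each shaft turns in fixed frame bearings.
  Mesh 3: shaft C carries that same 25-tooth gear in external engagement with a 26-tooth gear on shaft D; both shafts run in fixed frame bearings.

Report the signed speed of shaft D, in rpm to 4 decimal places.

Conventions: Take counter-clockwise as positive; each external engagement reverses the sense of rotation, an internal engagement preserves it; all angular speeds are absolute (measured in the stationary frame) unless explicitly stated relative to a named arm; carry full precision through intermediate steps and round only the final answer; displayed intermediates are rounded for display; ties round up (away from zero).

-6236.7582 rpm

recognized (4 fixed axles, 3 meshes): fixed-axis compound train
mesh 1 [88T→56T]: ω = 3035.0000×88/56 = 4769.2857 rpm, sense flips to −
mesh 2 [34T→25T]: ω = 4769.2857×34/25 = 6486.2286 rpm, sense flips to +
mesh 3 [25T→26T]: ω = 6486.2286×25/26 = 6236.7582 rpm, sense flips to −
signed output speed = -6236.7582 rpm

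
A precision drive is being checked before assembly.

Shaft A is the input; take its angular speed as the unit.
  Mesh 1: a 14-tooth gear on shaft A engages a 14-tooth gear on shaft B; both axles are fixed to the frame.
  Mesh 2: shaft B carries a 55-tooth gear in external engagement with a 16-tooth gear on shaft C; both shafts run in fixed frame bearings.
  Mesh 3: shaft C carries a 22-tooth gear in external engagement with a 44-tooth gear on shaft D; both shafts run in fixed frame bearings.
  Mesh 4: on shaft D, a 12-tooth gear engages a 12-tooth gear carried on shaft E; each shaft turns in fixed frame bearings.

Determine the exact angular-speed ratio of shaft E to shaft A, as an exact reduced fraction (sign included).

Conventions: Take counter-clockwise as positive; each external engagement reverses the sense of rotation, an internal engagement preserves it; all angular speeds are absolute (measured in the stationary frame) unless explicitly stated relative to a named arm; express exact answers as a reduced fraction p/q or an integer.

55/32

class = fixed-axis compound train [4 meshes; 4 ratios multiply, 4 sense flips]
mesh 1 [14T→14T]: running ratio 1, sense −
mesh 2 [55T→16T]: running ratio 55/16, sense +
mesh 3 [22T→44T]: running ratio 55/32, sense −
mesh 4 [12T→12T]: running ratio 55/32, sense +
ω_out/ω_in = 55/32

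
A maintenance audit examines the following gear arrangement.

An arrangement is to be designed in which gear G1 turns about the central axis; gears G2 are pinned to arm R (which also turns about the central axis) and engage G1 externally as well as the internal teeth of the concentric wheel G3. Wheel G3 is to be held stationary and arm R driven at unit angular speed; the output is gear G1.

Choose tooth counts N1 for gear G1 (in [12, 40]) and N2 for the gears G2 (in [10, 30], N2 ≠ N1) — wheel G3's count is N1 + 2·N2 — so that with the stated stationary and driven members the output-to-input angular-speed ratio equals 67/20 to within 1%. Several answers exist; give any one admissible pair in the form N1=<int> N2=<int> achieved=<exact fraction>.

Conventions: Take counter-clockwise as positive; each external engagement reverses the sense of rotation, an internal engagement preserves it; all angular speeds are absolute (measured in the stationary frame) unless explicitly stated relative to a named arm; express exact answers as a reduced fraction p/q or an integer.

N1=40 N2=27 achieved=67/20

class = planetary set [ratio 67/20 wanted; Willis about the carrier]
Willis with ω_ring = 0: ω_sun/ω_arm = (N1+N3)/N1; set equal to 67/20  ⇒  N3/N1 = 67/20 − 1 = 47/20
N3 = N1 + 2·N2  ⇒  N2/N1 = (N3/N1 − 1)/2 = (47/20 − 1)/2 = 27/40
smallest multiple with N1 ≥ 12 and N2 ≥ 10: k = 1  ⇒  N1 = 1·40 = 40, N2 = 1·27 = 27 (N1 ≤ 40, N2 ≤ 30, N2 ≠ N1 ✓), N3 = 40 + 2·27 = 94
check: (N1+N3)/N1 with N1 = 40, N3 = 94 gives 67/20; |achieved − target| = 0 ≤ 67/2000 ✓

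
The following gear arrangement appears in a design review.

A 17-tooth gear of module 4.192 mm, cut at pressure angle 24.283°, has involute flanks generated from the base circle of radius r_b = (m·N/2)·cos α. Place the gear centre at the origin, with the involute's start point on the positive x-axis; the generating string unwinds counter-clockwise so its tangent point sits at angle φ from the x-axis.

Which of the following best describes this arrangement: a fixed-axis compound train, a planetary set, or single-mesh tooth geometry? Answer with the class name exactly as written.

class = single-mesh tooth geometry [base-circle involute, m = 4.192, 17T]
classification: single-mesh tooth geometry

single-mesh tooth geometry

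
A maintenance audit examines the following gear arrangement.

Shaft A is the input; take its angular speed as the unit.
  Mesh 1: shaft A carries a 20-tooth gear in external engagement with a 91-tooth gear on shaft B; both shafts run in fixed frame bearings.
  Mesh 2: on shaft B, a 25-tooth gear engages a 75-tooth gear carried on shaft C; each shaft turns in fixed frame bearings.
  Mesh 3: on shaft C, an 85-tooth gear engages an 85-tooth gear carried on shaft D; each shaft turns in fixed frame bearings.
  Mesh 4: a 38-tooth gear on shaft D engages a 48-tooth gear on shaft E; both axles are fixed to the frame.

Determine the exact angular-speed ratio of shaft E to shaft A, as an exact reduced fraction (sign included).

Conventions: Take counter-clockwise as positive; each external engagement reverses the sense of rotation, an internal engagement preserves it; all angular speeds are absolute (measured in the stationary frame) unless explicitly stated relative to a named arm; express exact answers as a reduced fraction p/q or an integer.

95/1638

class = fixed-axis compound train [4 meshes; 4 ratios multiply, 4 sense flips]
mesh 1 [20T→91T]: running ratio 20/91, sense −
mesh 2 [25T→75T]: running ratio 20/273, sense +
mesh 3 [85T→85T]: running ratio 20/273, sense −
mesh 4 [38T→48T]: running ratio 95/1638, sense +
ω_out/ω_in = 95/1638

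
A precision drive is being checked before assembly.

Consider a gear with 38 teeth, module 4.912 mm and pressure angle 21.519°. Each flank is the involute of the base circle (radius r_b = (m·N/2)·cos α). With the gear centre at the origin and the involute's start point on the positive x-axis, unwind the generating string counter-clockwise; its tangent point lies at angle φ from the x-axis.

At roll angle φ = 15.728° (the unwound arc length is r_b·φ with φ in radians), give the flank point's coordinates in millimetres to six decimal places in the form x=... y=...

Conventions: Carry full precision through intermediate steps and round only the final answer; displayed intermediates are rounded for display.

x=90.032480 y=0.594139

topology: single-mesh involute geometry — m = 4.912, N = 38
pitch radius r_p = m·N/2 = 4.912·38/2 = 93.328000
base radius r_b = r_p·cos α = 93.328000·cos 21.519° = 86.822663
roll angle φ = 15.728° = 0.27450538 rad
x = r_b·(cos φ + φ·sin φ) = 90.032480
y = r_b·(sin φ − φ·cos φ) = 0.594139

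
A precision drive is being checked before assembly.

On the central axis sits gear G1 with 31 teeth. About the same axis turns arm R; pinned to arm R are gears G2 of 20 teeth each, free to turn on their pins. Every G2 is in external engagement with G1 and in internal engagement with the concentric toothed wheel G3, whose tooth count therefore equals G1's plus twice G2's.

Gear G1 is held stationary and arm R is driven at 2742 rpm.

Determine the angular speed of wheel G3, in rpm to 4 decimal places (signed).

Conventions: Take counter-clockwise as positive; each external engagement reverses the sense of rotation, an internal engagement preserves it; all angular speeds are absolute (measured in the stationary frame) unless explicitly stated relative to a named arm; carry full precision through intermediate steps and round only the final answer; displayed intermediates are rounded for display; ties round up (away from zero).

planetary set (31T centre, 20T on arm, 71T internal) — Willis relation
normalise by the input: solve with ω_arm = 1, then scale by 2742 rpm
ring teeth: 31 + 2·20 = 71
31(ω_sun−ω_arm) = −71(ω_ring−ω_arm),  ω_sun = 0, ω_arm = 1
ω_ring = 1 − (31/71)(0−1) = 102/71
scale: ω_ring = 102/71 × 2742 rpm = +3939.2113 rpm

+3939.2113 rpm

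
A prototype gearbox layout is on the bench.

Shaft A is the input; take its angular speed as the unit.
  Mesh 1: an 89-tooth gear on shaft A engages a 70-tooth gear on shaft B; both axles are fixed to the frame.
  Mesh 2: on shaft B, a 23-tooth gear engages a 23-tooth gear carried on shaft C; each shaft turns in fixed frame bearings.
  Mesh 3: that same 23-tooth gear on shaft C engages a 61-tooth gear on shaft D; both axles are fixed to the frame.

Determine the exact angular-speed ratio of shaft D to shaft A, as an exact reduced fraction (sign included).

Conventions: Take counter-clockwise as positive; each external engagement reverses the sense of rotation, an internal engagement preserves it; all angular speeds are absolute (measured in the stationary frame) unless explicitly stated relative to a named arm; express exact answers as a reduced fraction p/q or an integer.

-2047/4270

class = fixed-axis compound train [3 meshes; 3 ratios multiply, 3 sense flips]
mesh 1 [89T→70T]: running ratio 89/70, sense −
mesh 2 [23T→23T]: running ratio 89/70, sense +
mesh 3 [23T→61T]: running ratio 2047/4270, sense −
ω_out/ω_in = -2047/4270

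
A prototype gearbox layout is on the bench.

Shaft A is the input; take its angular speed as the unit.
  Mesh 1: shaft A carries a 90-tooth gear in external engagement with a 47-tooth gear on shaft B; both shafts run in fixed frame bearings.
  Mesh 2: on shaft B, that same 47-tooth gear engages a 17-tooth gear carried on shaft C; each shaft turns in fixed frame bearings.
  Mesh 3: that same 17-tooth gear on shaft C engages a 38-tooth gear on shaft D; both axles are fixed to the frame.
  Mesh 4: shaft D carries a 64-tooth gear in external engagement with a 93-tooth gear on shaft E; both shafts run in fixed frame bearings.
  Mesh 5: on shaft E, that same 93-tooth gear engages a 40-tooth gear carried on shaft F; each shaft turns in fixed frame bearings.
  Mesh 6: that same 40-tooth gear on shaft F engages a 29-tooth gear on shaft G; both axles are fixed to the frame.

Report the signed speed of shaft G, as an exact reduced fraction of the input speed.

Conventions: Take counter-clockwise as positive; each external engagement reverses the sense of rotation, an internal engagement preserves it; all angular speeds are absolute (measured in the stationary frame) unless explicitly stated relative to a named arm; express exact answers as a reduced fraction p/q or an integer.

6-mesh fixed-axis compound train (all bearings frame-fixed)
mesh 1 [90T→47T]: |ω|/ω_in = 1×90/47 = 90/47, sense flips to −
mesh 2 [47T→17T]: |ω|/ω_in = (90/47)×47/17 = 90/17, sense flips to +
mesh 3 [17T→38T]: |ω|/ω_in = (90/17)×17/38 = 45/19, sense flips to −
mesh 4 [64T→93T]: |ω|/ω_in = (45/19)×64/93 = 960/589, sense flips to +
mesh 5 [93T→40T]: |ω|/ω_in = (960/589)×93/40 = 72/19, sense flips to −
mesh 6 [40T→29T]: |ω|/ω_in = (72/19)×40/29 = 2880/551, sense flips to +
signed output speed (× input speed) = 2880/551

2880/551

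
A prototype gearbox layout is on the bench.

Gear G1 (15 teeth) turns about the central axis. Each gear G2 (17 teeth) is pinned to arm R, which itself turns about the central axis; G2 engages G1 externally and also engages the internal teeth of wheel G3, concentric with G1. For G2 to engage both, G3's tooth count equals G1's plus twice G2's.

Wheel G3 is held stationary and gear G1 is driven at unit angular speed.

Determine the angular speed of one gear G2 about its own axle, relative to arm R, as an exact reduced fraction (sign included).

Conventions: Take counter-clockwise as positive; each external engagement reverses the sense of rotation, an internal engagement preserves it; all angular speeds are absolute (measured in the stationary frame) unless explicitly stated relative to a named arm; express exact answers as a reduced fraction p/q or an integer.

-735/1088

planetary set (15T centre, 17T on arm, 49T internal) — Willis relation
ring teeth: 15 + 2·17 = 49
15(ω_sun−ω_arm) = −49(ω_ring−ω_arm),  ω_ring = 0, ω_sun = 1
15(1−ω_arm) = −49(0−ω_arm)  ⇒  64·ω_arm = 15  ⇒  ω_arm = 15/64
sun–planet mesh: 15·(1−15/64) = −17·(ω_p−ω_arm)  ⇒  ω_p−ω_arm = -735/1088
exact speed ratio = -735/1088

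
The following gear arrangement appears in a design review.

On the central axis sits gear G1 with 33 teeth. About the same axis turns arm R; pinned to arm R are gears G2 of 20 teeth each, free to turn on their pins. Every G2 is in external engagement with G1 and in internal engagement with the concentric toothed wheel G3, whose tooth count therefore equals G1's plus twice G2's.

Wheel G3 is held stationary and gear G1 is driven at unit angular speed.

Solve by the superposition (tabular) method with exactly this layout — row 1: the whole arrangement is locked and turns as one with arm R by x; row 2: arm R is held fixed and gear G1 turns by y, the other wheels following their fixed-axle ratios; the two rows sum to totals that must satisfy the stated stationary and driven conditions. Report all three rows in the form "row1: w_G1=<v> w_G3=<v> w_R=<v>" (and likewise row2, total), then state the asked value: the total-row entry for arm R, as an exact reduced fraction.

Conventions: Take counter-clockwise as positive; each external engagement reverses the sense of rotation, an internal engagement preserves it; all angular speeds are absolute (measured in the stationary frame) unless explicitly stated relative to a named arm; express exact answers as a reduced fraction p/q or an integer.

row1: w_G1=33/106 w_G3=33/106 w_R=33/106
row2: w_G1=73/106 w_G3=-33/106 w_R=0
total: w_G1=1 w_G3=0 w_R=33/106
asked value: 33/106

planetary set (33T centre, 20T on arm, 73T internal) — Willis relation
superposition row 1 [locked train]: every member turns x
row 2 — arm fixed, fixed-axis ratios: sun y, ring −(33/73)·y, arm 0
boundary: total ω_ring = x − (33/73)·y = 0 and total ω_sun = x + y = 1  ⇒  y = 73/106, x = 33/106
row 2 ring = −(33/73)·73/106 = -33/106
totals (row 1 + row 2): sun 33/106 + 73/106 = 1, ring 33/106 + (-33/106) = 0, arm 33/106 + 0 = 33/106
asked cell (total, arm) = 33/106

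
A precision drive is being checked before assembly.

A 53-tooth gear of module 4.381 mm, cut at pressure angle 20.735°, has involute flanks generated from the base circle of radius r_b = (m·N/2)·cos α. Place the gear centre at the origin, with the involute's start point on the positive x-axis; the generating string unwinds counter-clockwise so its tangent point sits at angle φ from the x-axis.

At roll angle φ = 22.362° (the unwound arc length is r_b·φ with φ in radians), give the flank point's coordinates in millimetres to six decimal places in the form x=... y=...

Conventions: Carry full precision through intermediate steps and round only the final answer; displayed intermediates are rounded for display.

topology: single-mesh involute geometry — m = 4.381, N = 53
pitch radius r_p = m·N/2 = 4.381·53/2 = 116.096500
base radius r_b = r_p·cos α = 116.096500·cos 20.735° = 108.576689
roll angle φ = 22.362° = 0.39029053 rad
x = r_b·(cos φ + φ·sin φ) = 116.533990
y = r_b·(sin φ − φ·cos φ) = 2.119090

x=116.533990 y=2.119090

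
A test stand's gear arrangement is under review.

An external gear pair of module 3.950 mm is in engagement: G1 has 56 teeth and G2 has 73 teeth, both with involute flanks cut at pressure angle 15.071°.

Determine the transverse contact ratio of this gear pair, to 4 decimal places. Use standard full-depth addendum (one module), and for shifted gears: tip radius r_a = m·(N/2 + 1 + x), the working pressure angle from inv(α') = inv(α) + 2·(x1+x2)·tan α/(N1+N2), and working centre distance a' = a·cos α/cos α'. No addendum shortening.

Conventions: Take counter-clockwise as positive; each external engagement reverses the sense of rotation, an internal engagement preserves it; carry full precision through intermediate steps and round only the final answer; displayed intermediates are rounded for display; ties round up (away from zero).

2.1514

class = single-mesh tooth geometry [involute pair 56T × 73T, m = 3.950]
base radii: r_b1 = 106.795842, r_b2 = 139.216009
tip radii: r_a1 = 114.550000, r_a2 = 148.125000
no profile shift: α' = α, a' = a
action lengths: √(r_a1²−r_b1²) = 41.428862, √(r_a2²−r_b2²) = 50.595638
base pitch p_b = π·m·cos α = 11.982465
CR = (41.428862 + 50.595638 − 254.775000·sin 15.07100°)/11.982465 = 2.151391
contact ratio ≈ 2.1514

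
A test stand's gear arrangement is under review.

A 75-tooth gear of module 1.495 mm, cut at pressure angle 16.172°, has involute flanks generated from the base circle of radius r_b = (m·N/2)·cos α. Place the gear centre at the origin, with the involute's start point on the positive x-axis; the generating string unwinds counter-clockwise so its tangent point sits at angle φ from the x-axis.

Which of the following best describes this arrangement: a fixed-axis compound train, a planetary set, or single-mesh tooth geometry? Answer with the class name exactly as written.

single-mesh tooth geometry

single-mesh involute tooth geometry (75T wheel at module 1.495)
classification: single-mesh tooth geometry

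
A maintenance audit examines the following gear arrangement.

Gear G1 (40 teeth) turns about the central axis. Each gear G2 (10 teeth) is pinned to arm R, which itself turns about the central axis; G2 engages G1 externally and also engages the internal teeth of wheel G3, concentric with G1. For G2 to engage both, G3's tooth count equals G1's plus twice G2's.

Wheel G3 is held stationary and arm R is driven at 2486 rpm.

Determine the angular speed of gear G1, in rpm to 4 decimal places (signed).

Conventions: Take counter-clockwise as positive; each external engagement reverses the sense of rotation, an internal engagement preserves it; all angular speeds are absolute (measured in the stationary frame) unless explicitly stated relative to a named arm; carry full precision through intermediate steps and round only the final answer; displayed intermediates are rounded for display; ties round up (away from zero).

+6215.0000 rpm

planetary set (40T centre, 10T on arm, 60T internal) — Willis relation
normalise by the input: solve with ω_arm = 1, then scale by 2486 rpm
ring teeth: 40 + 2·10 = 60
40(ω_sun−ω_arm) = −60(ω_ring−ω_arm),  ω_ring = 0, ω_arm = 1
ω_sun = 1 − (60/40)(0−1) = 5/2
scale: ω_sun = 5/2 × 2486 rpm = +6215.0000 rpm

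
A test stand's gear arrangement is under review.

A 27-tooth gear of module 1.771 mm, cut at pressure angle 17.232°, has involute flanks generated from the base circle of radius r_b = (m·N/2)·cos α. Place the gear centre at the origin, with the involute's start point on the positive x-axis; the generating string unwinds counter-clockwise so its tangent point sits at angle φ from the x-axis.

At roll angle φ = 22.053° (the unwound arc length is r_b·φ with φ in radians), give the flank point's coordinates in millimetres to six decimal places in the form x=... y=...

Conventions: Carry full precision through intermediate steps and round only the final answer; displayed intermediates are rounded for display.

x=24.464669 y=0.427635

topology: single-mesh involute geometry — m = 1.771, N = 27
pitch radius r_p = m·N/2 = 1.771·27/2 = 23.908500
base radius r_b = r_p·cos α = 23.908500·cos 17.232° = 22.835321
roll angle φ = 22.053° = 0.38489746 rad
x = r_b·(cos φ + φ·sin φ) = 24.464669
y = r_b·(sin φ − φ·cos φ) = 0.427635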